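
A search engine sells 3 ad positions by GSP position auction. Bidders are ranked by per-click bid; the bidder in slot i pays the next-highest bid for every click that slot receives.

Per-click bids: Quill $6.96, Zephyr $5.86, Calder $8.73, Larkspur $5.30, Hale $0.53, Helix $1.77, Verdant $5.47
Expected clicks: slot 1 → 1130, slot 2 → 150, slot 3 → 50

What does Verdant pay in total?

Sorting advertisers: $8.73 (Calder) > $6.96 (Quill) > $5.86 (Zephyr) > $5.47 (Verdant) > …
Verdant ranks below slot 3 → no slot, pays nothing.

Verdant pays $0.00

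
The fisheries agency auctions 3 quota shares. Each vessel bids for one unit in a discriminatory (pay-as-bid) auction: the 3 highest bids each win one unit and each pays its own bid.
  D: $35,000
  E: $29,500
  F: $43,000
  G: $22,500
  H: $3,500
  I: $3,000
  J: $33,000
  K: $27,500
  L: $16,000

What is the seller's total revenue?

Total revenue: $111,000

Bids ranked high→low: 43,000 (F), 35,000 (D), 33,000 (J), 29,500 (E), 27,500 (K), …
Top 3: F, D, J.
Total revenue = 43,000 + 35,000 + 33,000 = $111,000.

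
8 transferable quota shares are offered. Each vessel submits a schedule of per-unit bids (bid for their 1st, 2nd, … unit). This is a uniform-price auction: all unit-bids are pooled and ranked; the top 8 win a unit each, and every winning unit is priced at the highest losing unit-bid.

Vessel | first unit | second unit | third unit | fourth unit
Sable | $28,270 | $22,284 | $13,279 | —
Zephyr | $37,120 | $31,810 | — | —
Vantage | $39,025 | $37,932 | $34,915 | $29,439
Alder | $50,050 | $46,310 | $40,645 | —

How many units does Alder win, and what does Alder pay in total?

All unit-bids, highest first — top 8: 50,050 (Alder-1), 46,310 (Alder-2), 40,645 (Alder-3), 39,025 (Vantage-1), 37,932 (Vantage-2), 37,120 (Zephyr-1), 34,915 (Vantage-3), 31,810 (Zephyr-2)
Highest rejected unit-bid = $29,439.
Alder wins 3 unit(s) at $29,439 each.

Alder: 3 units, pays $88,317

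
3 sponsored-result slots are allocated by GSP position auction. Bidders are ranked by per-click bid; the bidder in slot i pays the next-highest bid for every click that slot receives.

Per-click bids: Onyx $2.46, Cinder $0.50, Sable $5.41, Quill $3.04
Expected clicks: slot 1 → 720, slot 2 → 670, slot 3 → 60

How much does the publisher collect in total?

Total revenue: $3867.00

Sorting advertisers: $5.41 (Sable) > $3.04 (Quill) > $2.46 (Onyx) > $0.50 (Cinder)
Slot 1: Sable pays $3.04 × 720 = $2188.80
Slot 2: Quill pays $2.46 × 670 = $1648.20
Slot 3: Onyx pays $0.50 × 60 = $30.00
Total = $3867.00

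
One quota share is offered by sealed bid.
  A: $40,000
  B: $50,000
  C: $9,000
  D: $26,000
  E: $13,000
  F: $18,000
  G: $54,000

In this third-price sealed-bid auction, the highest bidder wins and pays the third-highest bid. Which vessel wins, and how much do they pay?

G pays $40,000

Rule: the highest bidder wins and pays the third-highest bid.
Sorting bids: 54,000 (G) > 50,000 (B) > 40,000 (A) > 26,000 (D) > 18,000 (F) > 13,000 (E) > …
G is highest; pays the third-highest bid, $40,000.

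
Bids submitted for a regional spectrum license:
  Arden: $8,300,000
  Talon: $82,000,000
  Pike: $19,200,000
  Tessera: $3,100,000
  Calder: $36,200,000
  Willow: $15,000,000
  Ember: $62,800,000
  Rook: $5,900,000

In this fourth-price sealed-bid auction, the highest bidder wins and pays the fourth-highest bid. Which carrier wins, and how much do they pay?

Fourth-price sealed-bid auction: the highest bidder wins and pays the fourth-highest bid.
Sorting bids: 82,000,000 (Talon) > 62,800,000 (Ember) > 36,200,000 (Calder) > 19,200,000 (Pike) > 15,000,000 (Willow) > 8,300,000 (Arden) > …
Talon wins; payment is bid #4 in the ranking = $19,200,000.

Talon pays $19,200,000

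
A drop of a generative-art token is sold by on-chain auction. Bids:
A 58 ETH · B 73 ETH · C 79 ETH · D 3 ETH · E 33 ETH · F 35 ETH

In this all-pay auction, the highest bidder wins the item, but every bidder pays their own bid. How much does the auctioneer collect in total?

Total revenue: 281 ETH

Sorting bids: 79 (C) > 73 (B) > 58 (A) > 35 (F) > 33 (E) > 3 (D)
Every bidder forfeits their bid regardless of winning.
Revenue = 58 + 73 + 79 + 3 + 33 + 35 = 281 ETH.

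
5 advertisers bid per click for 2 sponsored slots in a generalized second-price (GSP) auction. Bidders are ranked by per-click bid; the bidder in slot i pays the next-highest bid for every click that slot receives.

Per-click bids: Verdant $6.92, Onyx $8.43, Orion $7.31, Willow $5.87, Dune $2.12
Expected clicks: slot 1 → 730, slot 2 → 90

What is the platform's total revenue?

Total revenue: $5959.10

Ranked by bid: $8.43 (Onyx) > $7.31 (Orion) > $6.92 (Verdant) > …
Slot 1: Onyx pays $7.31 × 730 = $5336.30
Slot 2: Orion pays $6.92 × 90 = $622.80
Total = $5959.10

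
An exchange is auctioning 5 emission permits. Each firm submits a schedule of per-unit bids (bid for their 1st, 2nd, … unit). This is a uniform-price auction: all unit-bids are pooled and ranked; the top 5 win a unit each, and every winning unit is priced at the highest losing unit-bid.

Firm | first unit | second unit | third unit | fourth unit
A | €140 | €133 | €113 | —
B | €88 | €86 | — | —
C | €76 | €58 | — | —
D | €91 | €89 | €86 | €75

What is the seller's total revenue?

Total revenue: €440

Merging the schedules and taking the best 5: 140 (A-1), 133 (A-2), 113 (A-3), 91 (D-1), 89 (D-2)
First bid not allocated: €88.
Allocation: A 3, D 2. Every unit priced at €88.
Revenue = 5 × 88 = €440.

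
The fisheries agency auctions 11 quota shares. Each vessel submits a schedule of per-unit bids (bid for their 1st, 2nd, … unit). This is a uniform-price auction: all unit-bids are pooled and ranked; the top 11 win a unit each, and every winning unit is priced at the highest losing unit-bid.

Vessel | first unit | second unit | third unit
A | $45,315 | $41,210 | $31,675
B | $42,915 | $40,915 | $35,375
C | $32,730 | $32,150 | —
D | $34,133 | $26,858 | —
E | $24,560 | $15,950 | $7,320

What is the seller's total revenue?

Total revenue: $175,450

Merging the schedules and taking the best 11: 45,315 (A-1), 42,915 (B-1), 41,210 (A-2), 40,915 (B-2), 35,375 (B-3), 34,133 (D-1), 32,730 (C-1), 32,150 (C-2), 31,675 (A-3), 26,858 (D-2), 24,560 (E-1)
Highest rejected unit-bid = $15,950.
Allocation: A 3, B 3, C 2, D 2, E 1. Every unit priced at $15,950.
Revenue = 11 × 15,950 = $175,450.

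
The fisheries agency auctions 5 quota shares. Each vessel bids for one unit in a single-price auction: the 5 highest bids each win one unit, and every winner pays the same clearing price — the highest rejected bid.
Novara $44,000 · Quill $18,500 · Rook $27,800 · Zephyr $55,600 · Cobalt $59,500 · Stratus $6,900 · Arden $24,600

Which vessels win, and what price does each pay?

Sorting: 59,500 (Cobalt), 55,600 (Zephyr), 44,000 (Novara), 27,800 (Rook), 24,600 (Arden), 18,500 (Quill), 6,900 (Stratus)
The 5 highest are Cobalt, Zephyr, Novara, Rook, Arden.
Highest unsuccessful bid: $18,500 → clearing price.

Cobalt, Zephyr, Novara, Rook, Arden; each pays $18,500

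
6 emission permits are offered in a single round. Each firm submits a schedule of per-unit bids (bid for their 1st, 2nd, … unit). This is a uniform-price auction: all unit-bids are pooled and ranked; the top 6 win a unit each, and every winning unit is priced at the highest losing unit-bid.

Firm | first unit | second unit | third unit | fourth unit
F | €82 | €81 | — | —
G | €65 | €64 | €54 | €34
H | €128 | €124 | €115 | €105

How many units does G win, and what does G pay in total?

Merging the schedules and taking the best 6: 128 (H-1), 124 (H-2), 115 (H-3), 105 (H-4), 82 (F-1), 81 (F-2)
The (k+1)-th unit-bid is €65.
G wins 0 unit(s) at €65 each.

G: 0 units, pays €0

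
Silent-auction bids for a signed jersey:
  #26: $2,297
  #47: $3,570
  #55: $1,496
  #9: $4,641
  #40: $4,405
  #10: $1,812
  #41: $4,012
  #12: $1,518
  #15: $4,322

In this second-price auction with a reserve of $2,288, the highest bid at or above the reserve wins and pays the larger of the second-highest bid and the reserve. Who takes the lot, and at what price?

Bids in order: 4,641 (#9) > 4,405 (#40) > 4,322 (#15) > 4,012 (#41) > 3,570 (#47) > 2,297 (#26) > …
Highest eligible bid: #9 at $4,641.
Second-highest bid $4,405 exceeds the reserve $2,288 → payment $4,405.

#9 pays $4,405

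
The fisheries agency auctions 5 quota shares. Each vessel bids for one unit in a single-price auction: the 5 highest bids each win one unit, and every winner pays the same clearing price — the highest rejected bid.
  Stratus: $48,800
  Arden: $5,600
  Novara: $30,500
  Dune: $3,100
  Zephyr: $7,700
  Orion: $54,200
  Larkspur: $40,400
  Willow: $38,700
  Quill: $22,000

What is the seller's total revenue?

Ordering the bids: 54,200 (Orion), 48,800 (Stratus), 40,400 (Larkspur), 38,700 (Willow), 30,500 (Novara), 22,000 (Quill), 7,700 (Zephyr), …
Winners (5 units): Orion, Stratus, Larkspur, Willow, Novara.
Highest unsuccessful bid: $22,000 → clearing price.
Total revenue = 5 × $22,000 = $110,000.

Total revenue: $110,000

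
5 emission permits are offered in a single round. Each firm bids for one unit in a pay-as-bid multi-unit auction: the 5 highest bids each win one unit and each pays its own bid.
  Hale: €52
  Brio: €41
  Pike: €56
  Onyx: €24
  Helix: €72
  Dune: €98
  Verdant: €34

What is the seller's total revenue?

Bids ranked high→low: 98 (Dune), 72 (Helix), 56 (Pike), 52 (Hale), 41 (Brio), 34 (Verdant), 24 (Onyx)
Winners (5 units): Dune, Helix, Pike, Hale, Brio.
Total revenue = 98 + 72 + 56 + 52 + 41 = €319.

Total revenue: €319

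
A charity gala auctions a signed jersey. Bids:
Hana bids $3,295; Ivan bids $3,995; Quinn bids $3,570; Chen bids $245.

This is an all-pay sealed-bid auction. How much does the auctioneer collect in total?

All-pay sealed-bid auction: the highest bidder wins the item, but every bidder pays their own bid.
Bids in order: 3,995 (Ivan) > 3,570 (Quinn) > 3,295 (Hana) > 245 (Chen)
Ivan wins with the top bid; all bids are sunk regardless.
Every bidder forfeits their bid regardless of winning.
Revenue = 3,295 + 3,995 + 3,570 + 245 = $11,105.

Total revenue: $11,105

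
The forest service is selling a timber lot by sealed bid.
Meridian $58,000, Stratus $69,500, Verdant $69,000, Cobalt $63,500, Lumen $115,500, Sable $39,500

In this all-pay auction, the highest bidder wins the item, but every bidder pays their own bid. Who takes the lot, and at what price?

Lumen pays $115,500

All-pay auction: the highest bidder wins the item, but every bidder pays their own bid.
Bids in order: 115,500 (Lumen) > 69,500 (Stratus) > 69,000 (Verdant) > 63,500 (Cobalt) > 58,000 (Meridian) > 39,500 (Sable)
Lumen is highest and takes the item; every bidder forfeits their bid.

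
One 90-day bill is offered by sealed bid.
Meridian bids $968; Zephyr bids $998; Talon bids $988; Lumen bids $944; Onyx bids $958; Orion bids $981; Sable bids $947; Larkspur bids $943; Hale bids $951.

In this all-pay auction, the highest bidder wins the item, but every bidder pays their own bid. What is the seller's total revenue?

Total revenue: $8,678

Sorting bids: 998 (Zephyr) > 988 (Talon) > 981 (Orion) > 968 (Meridian) > 958 (Onyx) > 951 (Hale) > …
Every bidder forfeits their bid regardless of winning.
Revenue = 968 + 998 + 988 + 944 + 958 + 981 + 947 + 943 + 951 = $8,678.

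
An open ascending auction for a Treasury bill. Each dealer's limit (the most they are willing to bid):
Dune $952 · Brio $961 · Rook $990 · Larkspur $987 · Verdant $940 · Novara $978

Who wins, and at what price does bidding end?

Rook wins at $987

Open ascending-bid auction: the price rises until one bidder remains; the winner pays the price at which the last rival dropped out.
Sorting limits: 990 (Rook) > 987 (Larkspur) > 978 (Novara) > 961 (Brio) > 952 (Dune) > 940 (Verdant)
Bidding ends when Larkspur exits at $987; Rook takes it.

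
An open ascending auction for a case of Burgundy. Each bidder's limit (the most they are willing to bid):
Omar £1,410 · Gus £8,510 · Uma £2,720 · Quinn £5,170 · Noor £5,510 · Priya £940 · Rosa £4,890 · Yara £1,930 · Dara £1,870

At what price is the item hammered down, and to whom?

Gus wins at £5,510

Limits ranked: 8,510 (Gus) > 5,510 (Noor) > 5,170 (Quinn) > 4,890 (Rosa) > 2,720 (Uma) > 1,930 (Yara) > …
Once the price passes £5,510, only Gus is left; the hammer falls at Noor's limit of £5,510.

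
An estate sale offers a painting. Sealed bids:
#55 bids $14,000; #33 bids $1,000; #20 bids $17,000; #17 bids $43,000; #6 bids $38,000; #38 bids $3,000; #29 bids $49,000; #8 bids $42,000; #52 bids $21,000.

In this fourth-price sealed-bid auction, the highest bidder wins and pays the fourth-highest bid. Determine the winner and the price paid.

#29 pays $38,000

Rule: the highest bidder wins and pays the fourth-highest bid.
Sorting bids: 49,000 (#29) > 43,000 (#17) > 42,000 (#8) > 38,000 (#6) > 21,000 (#52) > 17,000 (#20) > …
#29 is highest; pays the fourth-highest bid, $38,000.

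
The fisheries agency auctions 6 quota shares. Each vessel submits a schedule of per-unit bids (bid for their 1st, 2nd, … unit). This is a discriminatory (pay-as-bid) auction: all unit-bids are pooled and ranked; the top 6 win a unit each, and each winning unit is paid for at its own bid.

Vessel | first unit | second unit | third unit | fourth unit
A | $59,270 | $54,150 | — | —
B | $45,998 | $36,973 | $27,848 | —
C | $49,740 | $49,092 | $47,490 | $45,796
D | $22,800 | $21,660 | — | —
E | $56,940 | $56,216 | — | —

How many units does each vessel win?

A 2, C 2, E 2

All unit-bids, highest first — top 6: 59,270 (A-1), 56,940 (E-1), 56,216 (E-2), 54,150 (A-2), 49,740 (C-1), 49,092 (C-2)
Next rejected bid: $47,490 (not a price — pay-as-bid).
Allocation: A 2, C 2, E 2.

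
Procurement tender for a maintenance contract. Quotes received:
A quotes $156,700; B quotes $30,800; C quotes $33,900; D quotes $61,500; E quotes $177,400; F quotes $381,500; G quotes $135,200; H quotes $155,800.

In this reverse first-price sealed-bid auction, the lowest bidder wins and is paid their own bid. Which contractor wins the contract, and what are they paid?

Sorting bids: 30,800 (B) < 33,900 (C) < 61,500 (D) < 135,200 (G) < 155,800 (H) < 156,700 (A) < …
B has the lowest bid and is paid exactly that: $30,800.

B is paid $30,800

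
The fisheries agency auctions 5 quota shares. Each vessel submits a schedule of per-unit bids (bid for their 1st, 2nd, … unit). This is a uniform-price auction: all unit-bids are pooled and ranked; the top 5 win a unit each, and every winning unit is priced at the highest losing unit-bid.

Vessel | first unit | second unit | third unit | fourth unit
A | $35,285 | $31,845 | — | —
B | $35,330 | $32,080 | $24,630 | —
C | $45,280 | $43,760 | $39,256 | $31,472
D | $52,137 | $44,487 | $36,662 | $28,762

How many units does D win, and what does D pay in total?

D: 2 units, pays $73,324

All unit-bids, highest first — top 5: 52,137 (D-1), 45,280 (C-1), 44,487 (D-2), 43,760 (C-2), 39,256 (C-3)
Highest rejected unit-bid = $36,662.
D wins 2 unit(s) at $36,662 each.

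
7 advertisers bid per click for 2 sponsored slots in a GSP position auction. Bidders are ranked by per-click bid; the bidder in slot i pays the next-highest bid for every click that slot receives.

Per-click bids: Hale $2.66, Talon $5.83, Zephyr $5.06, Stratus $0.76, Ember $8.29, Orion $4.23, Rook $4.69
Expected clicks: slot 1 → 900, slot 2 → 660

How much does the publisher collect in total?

Total revenue: $8586.60

Per-click bids in order: $8.29 (Ember) > $5.83 (Talon) > $5.06 (Zephyr) > …
Slot 1: Ember pays $5.83 × 900 = $5247.00
Slot 2: Talon pays $5.06 × 660 = $3339.60
Total = $8586.60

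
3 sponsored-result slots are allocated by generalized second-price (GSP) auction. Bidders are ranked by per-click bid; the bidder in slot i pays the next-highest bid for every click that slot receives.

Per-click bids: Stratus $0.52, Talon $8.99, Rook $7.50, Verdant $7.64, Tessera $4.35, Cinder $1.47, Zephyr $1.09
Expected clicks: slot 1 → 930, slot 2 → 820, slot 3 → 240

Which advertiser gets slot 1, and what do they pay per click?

Talon; $7.64 per click

Sorting advertisers: $8.99 (Talon) > $7.64 (Verdant) > $7.50 (Rook) > $4.35 (Tessera) > …
Slot 1 goes to the first-ranked bidder, Talon, who pays the next bid down: $7.64/click.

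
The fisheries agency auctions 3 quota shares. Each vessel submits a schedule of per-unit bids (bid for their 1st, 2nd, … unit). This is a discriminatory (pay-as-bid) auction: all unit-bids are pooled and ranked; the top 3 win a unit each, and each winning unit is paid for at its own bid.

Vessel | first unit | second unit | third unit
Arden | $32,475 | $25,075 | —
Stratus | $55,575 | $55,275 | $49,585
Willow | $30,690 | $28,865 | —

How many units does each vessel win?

Pooled unit-bids ranked (top 3): 55,575 (Stratus-1), 55,275 (Stratus-2), 49,585 (Stratus-3)
Next rejected bid: $32,475 (not a price — pay-as-bid).
Allocation: Stratus 3.

Stratus 3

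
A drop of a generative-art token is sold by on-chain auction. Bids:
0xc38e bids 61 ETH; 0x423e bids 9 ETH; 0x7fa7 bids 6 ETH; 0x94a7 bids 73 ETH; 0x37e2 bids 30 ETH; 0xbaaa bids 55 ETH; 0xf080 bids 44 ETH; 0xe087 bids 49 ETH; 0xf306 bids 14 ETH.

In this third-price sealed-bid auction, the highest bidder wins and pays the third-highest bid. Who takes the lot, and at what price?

Sorting bids: 73 (0x94a7) > 61 (0xc38e) > 55 (0xbaaa) > 49 (0xe087) > 44 (0xf080) > 30 (0x37e2) > …
0x94a7 wins; payment is bid #3 in the ranking = 55 ETH.

0x94a7 pays 55 ETH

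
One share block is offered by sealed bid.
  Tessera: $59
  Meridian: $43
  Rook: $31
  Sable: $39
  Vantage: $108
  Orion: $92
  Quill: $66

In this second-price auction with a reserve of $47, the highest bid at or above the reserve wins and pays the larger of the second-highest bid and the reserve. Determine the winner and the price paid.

Vantage pays $92

Bids in order: 108 (Vantage) > 92 (Orion) > 66 (Quill) > 59 (Tessera) > 43 (Meridian) > 39 (Sable) > …
Vantage has the top bid at or above the reserve ($108).
Second-highest bid $92 exceeds the reserve $47 → payment $92.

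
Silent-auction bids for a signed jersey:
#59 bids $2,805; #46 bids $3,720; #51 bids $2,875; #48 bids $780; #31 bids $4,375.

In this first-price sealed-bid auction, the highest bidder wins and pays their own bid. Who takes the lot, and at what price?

#31 pays $4,375

First-price sealed-bid auction: the highest bidder wins and pays their own bid.
Sorting bids: 4,375 (#31) > 3,720 (#46) > 2,875 (#51) > 2,805 (#59) > 780 (#48)
First-price: #31 pays what they bid, $4,375.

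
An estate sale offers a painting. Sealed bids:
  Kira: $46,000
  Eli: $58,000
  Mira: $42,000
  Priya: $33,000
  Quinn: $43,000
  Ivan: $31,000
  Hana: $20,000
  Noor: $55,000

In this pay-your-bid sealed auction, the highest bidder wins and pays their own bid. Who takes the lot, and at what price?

Eli pays $58,000

Bids ranked: 58,000 (Eli) > 55,000 (Noor) > 46,000 (Kira) > 43,000 (Quinn) > 42,000 (Mira) > 33,000 (Priya) > …
Eli is highest → pays own bid, $58,000.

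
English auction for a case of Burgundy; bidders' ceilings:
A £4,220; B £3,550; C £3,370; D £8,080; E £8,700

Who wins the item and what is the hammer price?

E wins at £8,080

Rule: the price rises until one bidder remains; the winner pays the price at which the last rival dropped out.
Sorting limits: 8,700 (E) > 8,080 (D) > 4,220 (A) > 3,550 (B) > 3,370 (C)
D is the last rival to drop out, at £8,080; E remains and wins at that price.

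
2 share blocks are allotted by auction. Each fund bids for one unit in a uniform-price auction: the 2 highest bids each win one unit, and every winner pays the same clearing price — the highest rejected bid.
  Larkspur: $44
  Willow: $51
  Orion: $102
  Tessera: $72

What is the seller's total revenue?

Total revenue: $102

Bids ranked high→low: 102 (Orion), 72 (Tessera), 51 (Willow), 44 (Larkspur)
Winners (2 units): Orion, Tessera.
Clearing price = highest rejected bid = $51.
Total revenue = 2 × $51 = $102.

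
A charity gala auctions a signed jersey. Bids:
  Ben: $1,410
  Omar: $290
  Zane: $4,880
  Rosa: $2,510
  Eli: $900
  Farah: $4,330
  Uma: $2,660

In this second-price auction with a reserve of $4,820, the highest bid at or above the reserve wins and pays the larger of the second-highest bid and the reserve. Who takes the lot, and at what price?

Zane pays $4,820

Rule: the highest bid at or above the reserve wins and pays the larger of the second-highest bid and the reserve.
Bids in order: 4,880 (Zane) > 4,330 (Farah) > 2,660 (Uma) > 2,510 (Rosa) > 1,410 (Ben) > 900 (Eli) > …
Zane has the top bid at or above the reserve ($4,880).
Second-highest bid $4,330 is below the reserve $4,820, so the reserve binds → payment $4,820.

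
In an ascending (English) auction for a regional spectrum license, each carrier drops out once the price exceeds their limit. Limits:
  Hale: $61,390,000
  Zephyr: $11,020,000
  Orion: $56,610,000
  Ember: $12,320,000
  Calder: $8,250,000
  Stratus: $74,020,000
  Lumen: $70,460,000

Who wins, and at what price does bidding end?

Open ascending-bid auction: the price rises until one bidder remains; the winner pays the price at which the last rival dropped out.
Limits ranked: 74,020,000 (Stratus) > 70,460,000 (Lumen) > 61,390,000 (Hale) > 56,610,000 (Orion) > 12,320,000 (Ember) > 11,020,000 (Zephyr) > …
Once the price passes $70,460,000, only Stratus is left; the hammer falls at Lumen's limit of $70,460,000.

Stratus wins at $70,460,000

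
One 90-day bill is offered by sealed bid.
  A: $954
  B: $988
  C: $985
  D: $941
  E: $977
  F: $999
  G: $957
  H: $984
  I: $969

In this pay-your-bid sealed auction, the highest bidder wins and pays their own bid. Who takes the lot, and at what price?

Pay-your-bid sealed auction: the highest bidder wins and pays their own bid.
Bids ranked: 999 (F) > 988 (B) > 985 (C) > 984 (H) > 977 (E) > 969 (I) > …
F has the highest bid and pays exactly that: $999.

F pays $999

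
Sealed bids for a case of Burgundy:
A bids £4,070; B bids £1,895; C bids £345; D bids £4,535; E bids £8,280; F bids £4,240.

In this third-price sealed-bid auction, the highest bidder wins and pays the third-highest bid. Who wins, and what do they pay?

Third-price sealed-bid auction: the highest bidder wins and pays the third-highest bid.
Bids in order: 8,280 (E) > 4,535 (D) > 4,240 (F) > 4,070 (A) > 1,895 (B) > 345 (C)
E wins; payment is bid #3 in the ranking = £4,240.

E pays £4,240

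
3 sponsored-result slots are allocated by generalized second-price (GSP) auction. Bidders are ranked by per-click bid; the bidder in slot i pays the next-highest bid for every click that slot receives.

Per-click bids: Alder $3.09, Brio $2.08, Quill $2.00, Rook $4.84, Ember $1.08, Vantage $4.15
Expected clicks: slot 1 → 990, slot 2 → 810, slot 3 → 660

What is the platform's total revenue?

Total revenue: $7984.20

Sorting advertisers: $4.84 (Rook) > $4.15 (Vantage) > $3.09 (Alder) > $2.08 (Brio) > …
Slot 1: Rook pays $4.15 × 990 = $4108.50
Slot 2: Vantage pays $3.09 × 810 = $2502.90
Slot 3: Alder pays $2.08 × 660 = $1372.80
Total = $7984.20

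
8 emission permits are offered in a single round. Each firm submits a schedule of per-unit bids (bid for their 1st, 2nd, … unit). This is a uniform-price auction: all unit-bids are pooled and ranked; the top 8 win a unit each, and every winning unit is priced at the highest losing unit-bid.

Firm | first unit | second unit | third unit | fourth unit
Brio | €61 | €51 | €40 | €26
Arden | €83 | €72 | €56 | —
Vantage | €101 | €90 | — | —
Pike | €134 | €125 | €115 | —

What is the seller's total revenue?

Total revenue: €448

Merging the schedules and taking the best 8: 134 (Pike-1), 125 (Pike-2), 115 (Pike-3), 101 (Vantage-1), 90 (Vantage-2), 83 (Arden-1), 72 (Arden-2), 61 (Brio-1)
First bid not allocated: €56.
Allocation: Arden 2, Brio 1, Pike 3, Vantage 2. Every unit priced at €56.
Revenue = 8 × 56 = €448.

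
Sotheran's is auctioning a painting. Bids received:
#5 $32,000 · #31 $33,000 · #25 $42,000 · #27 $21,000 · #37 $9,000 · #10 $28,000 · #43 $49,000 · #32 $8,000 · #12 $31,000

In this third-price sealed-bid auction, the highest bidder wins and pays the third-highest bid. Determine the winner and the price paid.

#43 pays $33,000

Rule: the highest bidder wins and pays the third-highest bid.
Bids ranked: 49,000 (#43) > 42,000 (#25) > 33,000 (#31) > 32,000 (#5) > 31,000 (#12) > 28,000 (#10) > …
#43 is highest; pays the third-highest bid, $33,000.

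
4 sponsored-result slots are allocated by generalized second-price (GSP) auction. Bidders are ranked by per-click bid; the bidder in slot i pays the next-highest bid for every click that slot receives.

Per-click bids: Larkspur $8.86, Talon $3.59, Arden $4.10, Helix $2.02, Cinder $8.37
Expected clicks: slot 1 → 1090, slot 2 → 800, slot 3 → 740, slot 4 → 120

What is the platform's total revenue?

Sorting advertisers: $8.86 (Larkspur) > $8.37 (Cinder) > $4.10 (Arden) > $3.59 (Talon) > $2.02 (Helix)
Slot 1: Larkspur pays $8.37 × 1090 = $9123.30
Slot 2: Cinder pays $4.10 × 800 = $3280.00
Slot 3: Arden pays $3.59 × 740 = $2656.60
Slot 4: Talon pays $2.02 × 120 = $242.40
Total = $15302.30

Total revenue: $15302.30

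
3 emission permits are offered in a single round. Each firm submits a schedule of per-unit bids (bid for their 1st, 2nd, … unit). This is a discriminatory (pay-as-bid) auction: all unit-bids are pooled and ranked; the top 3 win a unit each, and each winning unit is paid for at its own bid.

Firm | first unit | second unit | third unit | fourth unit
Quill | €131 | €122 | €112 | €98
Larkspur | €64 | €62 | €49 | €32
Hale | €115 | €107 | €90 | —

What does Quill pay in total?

Merging the schedules and taking the best 3: 131 (Quill-1), 122 (Quill-2), 115 (Hale-1)
Next rejected bid: €112 (not a price — pay-as-bid).
Quill's winning unit-bids: 131 + 122 = €253.

Quill pays €253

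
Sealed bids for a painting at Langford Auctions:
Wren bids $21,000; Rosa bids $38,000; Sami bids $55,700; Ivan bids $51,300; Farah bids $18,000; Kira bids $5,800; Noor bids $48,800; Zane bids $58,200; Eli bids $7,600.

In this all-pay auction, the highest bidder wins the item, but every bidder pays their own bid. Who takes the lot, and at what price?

Zane pays $58,200

Bids ranked: 58,200 (Zane) > 55,700 (Sami) > 51,300 (Ivan) > 48,800 (Noor) > 38,000 (Rosa) > 21,000 (Wren) > …
Zane is highest and takes the item; every bidder forfeits their bid.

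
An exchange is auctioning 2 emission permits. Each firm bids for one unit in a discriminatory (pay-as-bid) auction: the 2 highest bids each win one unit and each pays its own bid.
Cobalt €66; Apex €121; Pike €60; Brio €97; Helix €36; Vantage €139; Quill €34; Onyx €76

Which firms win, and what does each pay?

Ordering the bids: 139 (Vantage), 121 (Apex), 97 (Brio), 76 (Onyx), …
Winners (2 units): Vantage, Apex.
Each winner pays its own bid: Vantage €139, Apex €121.

Vantage €139, Apex €121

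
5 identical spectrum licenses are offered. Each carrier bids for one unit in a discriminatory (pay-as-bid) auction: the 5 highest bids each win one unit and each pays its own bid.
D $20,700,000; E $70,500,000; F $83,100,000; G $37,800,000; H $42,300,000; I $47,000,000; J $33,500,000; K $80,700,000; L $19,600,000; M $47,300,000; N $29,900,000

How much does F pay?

Bids ranked high→low: 83,100,000 (F), 80,700,000 (K), 70,500,000 (E), 47,300,000 (M), 47,000,000 (I), 42,300,000 (H), 37,800,000 (G), …
The 5 highest are F, K, E, M, I.
F wins → own bid $83,100,000.

F pays $83,100,000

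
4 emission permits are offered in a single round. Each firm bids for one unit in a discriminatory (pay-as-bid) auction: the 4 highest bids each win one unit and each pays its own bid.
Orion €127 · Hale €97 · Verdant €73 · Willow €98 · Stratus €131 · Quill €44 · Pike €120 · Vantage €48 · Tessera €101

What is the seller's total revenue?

Total revenue: €479

Sorting: 131 (Stratus), 127 (Orion), 120 (Pike), 101 (Tessera), 98 (Willow), 97 (Hale), …
Top 4: Stratus, Orion, Pike, Tessera.
Total revenue = 131 + 127 + 120 + 101 = €479.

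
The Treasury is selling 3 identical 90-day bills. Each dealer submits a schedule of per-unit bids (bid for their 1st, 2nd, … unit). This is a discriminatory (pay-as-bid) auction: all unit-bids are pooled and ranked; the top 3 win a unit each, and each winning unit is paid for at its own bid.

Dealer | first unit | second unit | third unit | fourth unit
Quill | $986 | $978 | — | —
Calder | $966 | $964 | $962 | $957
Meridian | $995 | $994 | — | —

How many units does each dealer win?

All unit-bids, highest first — top 3: 995 (Meridian-1), 994 (Meridian-2), 986 (Quill-1)
Next rejected bid: $978 (not a price — pay-as-bid).
Allocation: Meridian 2, Quill 1.

Meridian 2, Quill 1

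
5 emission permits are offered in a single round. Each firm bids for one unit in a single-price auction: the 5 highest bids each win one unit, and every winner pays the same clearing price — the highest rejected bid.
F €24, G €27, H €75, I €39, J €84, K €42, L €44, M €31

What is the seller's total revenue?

Ordering the bids: 84 (J), 75 (H), 44 (L), 42 (K), 39 (I), 31 (M), 27 (G), …
Top 5: J, H, L, K, I.
Clearing price = highest rejected bid = €31.
Total revenue = 5 × €31 = €155.

Total revenue: €155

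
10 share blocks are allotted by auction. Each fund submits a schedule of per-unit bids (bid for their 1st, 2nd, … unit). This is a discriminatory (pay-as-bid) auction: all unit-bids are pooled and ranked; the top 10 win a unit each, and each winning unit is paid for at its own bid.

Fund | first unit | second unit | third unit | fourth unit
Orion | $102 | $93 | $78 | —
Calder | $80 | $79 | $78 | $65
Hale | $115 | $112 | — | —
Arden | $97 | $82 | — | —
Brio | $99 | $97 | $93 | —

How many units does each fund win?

Arden 2, Brio 3, Calder 1, Hale 2, Orion 2

All unit-bids, highest first — top 10: 115 (Hale-1), 112 (Hale-2), 102 (Orion-1), 99 (Brio-1), 97 (Arden-1), 97 (Brio-2), 93 (Orion-2), 93 (Brio-3), 82 (Arden-2), 80 (Calder-1)
Next rejected bid: $79 (not a price — pay-as-bid).
Allocation: Arden 2, Brio 3, Calder 1, Hale 2, Orion 2.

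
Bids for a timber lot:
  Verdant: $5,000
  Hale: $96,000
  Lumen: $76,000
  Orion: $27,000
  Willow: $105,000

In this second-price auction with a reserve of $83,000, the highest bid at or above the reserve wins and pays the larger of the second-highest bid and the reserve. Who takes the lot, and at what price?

Rule: the highest bid at or above the reserve wins and pays the larger of the second-highest bid and the reserve.
Sorting bids: 105,000 (Willow) > 96,000 (Hale) > 76,000 (Lumen) > 27,000 (Orion) > 5,000 (Verdant)
Highest eligible bid: Willow at $105,000.
max(second-highest $96,000, reserve $83,000) = $96,000; the reserve does not bind.

Willow pays $96,000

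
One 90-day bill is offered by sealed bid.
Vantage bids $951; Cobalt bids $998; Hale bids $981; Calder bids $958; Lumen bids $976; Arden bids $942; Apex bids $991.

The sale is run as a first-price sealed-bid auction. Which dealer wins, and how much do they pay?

Bids in order: 998 (Cobalt) > 991 (Apex) > 981 (Hale) > 976 (Lumen) > 958 (Calder) > 951 (Vantage) > …
Cobalt is highest → pays own bid, $998.

Cobalt pays $998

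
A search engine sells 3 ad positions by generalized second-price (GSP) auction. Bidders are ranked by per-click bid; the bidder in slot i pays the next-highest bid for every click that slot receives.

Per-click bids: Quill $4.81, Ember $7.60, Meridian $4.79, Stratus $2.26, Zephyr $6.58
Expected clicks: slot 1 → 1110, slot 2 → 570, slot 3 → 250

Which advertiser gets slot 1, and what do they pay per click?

Ranked by bid: $7.60 (Ember) > $6.58 (Zephyr) > $4.81 (Quill) > $4.79 (Meridian) > …
Slot 1 goes to the first-ranked bidder, Ember, who pays the next bid down: $6.58/click.

Ember; $6.58 per click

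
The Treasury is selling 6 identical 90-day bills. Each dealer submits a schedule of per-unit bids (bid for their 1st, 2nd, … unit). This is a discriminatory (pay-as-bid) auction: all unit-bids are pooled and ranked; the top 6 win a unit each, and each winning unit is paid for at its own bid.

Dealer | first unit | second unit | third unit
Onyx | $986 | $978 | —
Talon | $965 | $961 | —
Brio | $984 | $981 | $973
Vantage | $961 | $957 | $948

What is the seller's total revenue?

Total revenue: $5,867

All unit-bids, highest first — top 6: 986 (Onyx-1), 984 (Brio-1), 981 (Brio-2), 978 (Onyx-2), 973 (Brio-3), 965 (Talon-1)
Next rejected bid: $961 (not a price — pay-as-bid).
Each winning unit pays its own bid.
Revenue = 986 + 984 + 981 + 978 + 973 + 965 = $5,867.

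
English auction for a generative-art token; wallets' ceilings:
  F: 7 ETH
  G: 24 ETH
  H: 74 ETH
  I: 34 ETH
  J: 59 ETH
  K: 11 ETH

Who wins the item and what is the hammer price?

H wins at 59 ETH

Sorting limits: 74 (H) > 59 (J) > 34 (I) > 24 (G) > 11 (K) > 7 (F)
J is the last rival to drop out, at 59 ETH; H remains and wins at that price.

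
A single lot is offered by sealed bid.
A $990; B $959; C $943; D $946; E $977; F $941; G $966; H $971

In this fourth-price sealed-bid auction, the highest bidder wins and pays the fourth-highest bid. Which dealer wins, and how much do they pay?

A pays $966

Rule: the highest bidder wins and pays the fourth-highest bid.
Bids in order: 990 (A) > 977 (E) > 971 (H) > 966 (G) > 959 (B) > 946 (D) > …
A wins; payment is bid #4 in the ranking = $966.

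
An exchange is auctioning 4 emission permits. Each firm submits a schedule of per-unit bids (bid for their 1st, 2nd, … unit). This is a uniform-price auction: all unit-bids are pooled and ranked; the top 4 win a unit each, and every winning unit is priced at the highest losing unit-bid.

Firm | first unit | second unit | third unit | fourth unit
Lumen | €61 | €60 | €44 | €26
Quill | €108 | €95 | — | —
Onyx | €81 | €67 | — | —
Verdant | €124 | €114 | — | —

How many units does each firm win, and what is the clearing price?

Quill 2, Verdant 2; clearing price €81

Pooled unit-bids ranked (top 4): 124 (Verdant-1), 114 (Verdant-2), 108 (Quill-1), 95 (Quill-2)
The (k+1)-th unit-bid is €81.
Allocation: Quill 2, Verdant 2.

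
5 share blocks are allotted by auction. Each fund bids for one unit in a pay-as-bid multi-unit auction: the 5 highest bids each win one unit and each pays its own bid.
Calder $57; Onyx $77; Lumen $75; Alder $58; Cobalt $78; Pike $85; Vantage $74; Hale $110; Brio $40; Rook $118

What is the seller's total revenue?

Ordering the bids: 118 (Rook), 110 (Hale), 85 (Pike), 78 (Cobalt), 77 (Onyx), 75 (Lumen), 74 (Vantage), …
Winners (5 units): Rook, Hale, Pike, Cobalt, Onyx.
Total revenue = 118 + 110 + 85 + 78 + 77 = $468.

Total revenue: $468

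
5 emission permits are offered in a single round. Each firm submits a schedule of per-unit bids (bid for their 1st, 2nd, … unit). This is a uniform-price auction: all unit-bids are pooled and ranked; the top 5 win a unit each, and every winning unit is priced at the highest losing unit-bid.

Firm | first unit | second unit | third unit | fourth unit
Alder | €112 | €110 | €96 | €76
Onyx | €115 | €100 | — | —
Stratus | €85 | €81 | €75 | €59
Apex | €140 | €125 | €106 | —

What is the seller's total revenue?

Pooled unit-bids ranked (top 5): 140 (Apex-1), 125 (Apex-2), 115 (Onyx-1), 112 (Alder-1), 110 (Alder-2)
Highest rejected unit-bid = €106.
Allocation: Alder 2, Apex 2, Onyx 1. Every unit priced at €106.
Revenue = 5 × 106 = €530.

Total revenue: €530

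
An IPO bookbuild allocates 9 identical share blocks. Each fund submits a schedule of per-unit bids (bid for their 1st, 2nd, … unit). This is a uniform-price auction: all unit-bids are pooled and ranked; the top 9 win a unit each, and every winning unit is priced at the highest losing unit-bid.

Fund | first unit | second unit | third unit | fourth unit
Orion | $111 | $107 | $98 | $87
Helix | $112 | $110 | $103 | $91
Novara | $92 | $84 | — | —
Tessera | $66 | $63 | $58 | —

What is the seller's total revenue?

Total revenue: $756

Pooled unit-bids ranked (top 9): 112 (Helix-1), 111 (Orion-1), 110 (Helix-2), 107 (Orion-2), 103 (Helix-3), 98 (Orion-3), 92 (Novara-1), 91 (Helix-4), 87 (Orion-4)
The (k+1)-th unit-bid is $84.
Allocation: Helix 4, Novara 1, Orion 4. Every unit priced at $84.
Revenue = 9 × 84 = $756.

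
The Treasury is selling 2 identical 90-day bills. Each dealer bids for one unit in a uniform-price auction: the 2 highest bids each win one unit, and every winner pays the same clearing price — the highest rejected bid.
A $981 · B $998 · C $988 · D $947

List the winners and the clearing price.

Bids ranked high→low: 998 (B), 988 (C), 981 (A), 947 (D)
Winners (2 units): B, C.
Highest unsuccessful bid: $981 → clearing price.

B, C; each pays $981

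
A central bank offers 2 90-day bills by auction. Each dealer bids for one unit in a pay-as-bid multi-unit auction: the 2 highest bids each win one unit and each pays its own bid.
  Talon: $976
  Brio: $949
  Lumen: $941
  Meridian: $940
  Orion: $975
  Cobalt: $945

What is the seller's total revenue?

Sorting: 976 (Talon), 975 (Orion), 949 (Brio), 945 (Cobalt), …
Top 2: Talon, Orion.
Total revenue = 976 + 975 = $1,951.

Total revenue: $1,951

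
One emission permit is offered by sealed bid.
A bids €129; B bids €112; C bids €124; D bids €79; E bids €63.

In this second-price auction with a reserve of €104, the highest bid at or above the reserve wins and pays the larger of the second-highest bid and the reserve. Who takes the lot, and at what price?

Second-price auction with a reserve of €104: the highest bid at or above the reserve wins and pays the larger of the second-highest bid and the reserve.
Bids ranked: 129 (A) > 124 (C) > 112 (B) > 79 (D) > 63 (E)
A has the top bid at or above the reserve (€129).
Second-highest bid €124 exceeds the reserve €104 → payment €124.

A pays €124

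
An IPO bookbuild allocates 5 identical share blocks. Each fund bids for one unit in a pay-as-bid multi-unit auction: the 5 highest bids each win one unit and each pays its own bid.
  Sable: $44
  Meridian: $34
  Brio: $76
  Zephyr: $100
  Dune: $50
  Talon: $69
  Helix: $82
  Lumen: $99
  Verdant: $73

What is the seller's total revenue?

Total revenue: $430

Sorting: 100 (Zephyr), 99 (Lumen), 82 (Helix), 76 (Brio), 73 (Verdant), 69 (Talon), 50 (Dune), …
The 5 highest are Zephyr, Lumen, Helix, Brio, Verdant.
Total revenue = 100 + 99 + 82 + 76 + 73 = $430.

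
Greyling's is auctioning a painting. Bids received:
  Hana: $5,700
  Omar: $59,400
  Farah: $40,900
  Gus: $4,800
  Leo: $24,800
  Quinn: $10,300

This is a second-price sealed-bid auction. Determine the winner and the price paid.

Second-price sealed-bid auction: the highest bidder wins and pays the second-highest bid.
Bids in order: 59,400 (Omar) > 40,900 (Farah) > 24,800 (Leo) > 10,300 (Quinn) > 5,700 (Hana) > 4,800 (Gus)
Omar is highest; pays the second-highest bid, $40,900.

Omar pays $40,900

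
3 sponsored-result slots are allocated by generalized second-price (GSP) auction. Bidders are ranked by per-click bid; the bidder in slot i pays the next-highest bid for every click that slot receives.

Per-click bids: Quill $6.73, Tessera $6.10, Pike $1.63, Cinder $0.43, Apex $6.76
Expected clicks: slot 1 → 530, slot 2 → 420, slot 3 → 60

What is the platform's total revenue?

Total revenue: $6226.70

Per-click bids in order: $6.76 (Apex) > $6.73 (Quill) > $6.10 (Tessera) > $1.63 (Pike) > …
Slot 1: Apex pays $6.73 × 530 = $3566.90
Slot 2: Quill pays $6.10 × 420 = $2562.00
Slot 3: Tessera pays $1.63 × 60 = $97.80
Total = $6226.70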